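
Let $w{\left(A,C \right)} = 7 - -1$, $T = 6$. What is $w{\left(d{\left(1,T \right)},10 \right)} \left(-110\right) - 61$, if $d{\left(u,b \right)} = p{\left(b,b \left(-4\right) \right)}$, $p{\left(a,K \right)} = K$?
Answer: $-941$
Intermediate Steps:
$d{\left(u,b \right)} = - 4 b$ ($d{\left(u,b \right)} = b \left(-4\right) = - 4 b$)
$w{\left(A,C \right)} = 8$ ($w{\left(A,C \right)} = 7 + 1 = 8$)
$w{\left(d{\left(1,T \right)},10 \right)} \left(-110\right) - 61 = 8 \left(-110\right) - 61 = -880 - 61 = -941$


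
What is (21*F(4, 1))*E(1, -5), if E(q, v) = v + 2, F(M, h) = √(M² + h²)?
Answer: -63*√17 ≈ -259.76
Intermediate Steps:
E(q, v) = 2 + v
(21*F(4, 1))*E(1, -5) = (21*√(4² + 1²))*(2 - 5) = (21*√(16 + 1))*(-3) = (21*√17)*(-3) = -63*√17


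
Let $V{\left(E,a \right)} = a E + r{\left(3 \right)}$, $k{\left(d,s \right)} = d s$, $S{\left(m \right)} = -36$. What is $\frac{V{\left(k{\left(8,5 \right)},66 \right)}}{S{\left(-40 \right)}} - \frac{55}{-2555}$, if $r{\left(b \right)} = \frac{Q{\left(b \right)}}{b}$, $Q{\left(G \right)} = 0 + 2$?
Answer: $- \frac{2023477}{27594} \approx -73.33$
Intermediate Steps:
$Q{\left(G \right)} = 2$
$r{\left(b \right)} = \frac{2}{b}$
$V{\left(E,a \right)} = \frac{2}{3} + E a$ ($V{\left(E,a \right)} = a E + \frac{2}{3} = E a + 2 \cdot \frac{1}{3} = E a + \frac{2}{3} = \frac{2}{3} + E a$)
$\frac{V{\left(k{\left(8,5 \right)},66 \right)}}{S{\left(-40 \right)}} - \frac{55}{-2555} = \frac{\frac{2}{3} + 8 \cdot 5 \cdot 66}{-36} - \frac{55}{-2555} = \left(\frac{2}{3} + 40 \cdot 66\right) \left(- \frac{1}{36}\right) - - \frac{11}{511} = \left(\frac{2}{3} + 2640\right) \left(- \frac{1}{36}\right) + \frac{11}{511} = \frac{7922}{3} \left(- \frac{1}{36}\right) + \frac{11}{511} = - \frac{3961}{54} + \frac{11}{511} = - \frac{2023477}{27594}$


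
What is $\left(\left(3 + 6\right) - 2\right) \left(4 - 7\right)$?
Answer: $-21$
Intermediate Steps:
$\left(\left(3 + 6\right) - 2\right) \left(4 - 7\right) = \left(9 - 2\right) \left(-3\right) = 7 \left(-3\right) = -21$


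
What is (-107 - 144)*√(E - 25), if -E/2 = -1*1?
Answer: -251*I*√23 ≈ -1203.8*I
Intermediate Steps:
E = 2 (E = -(-2) = -2*(-1) = 2)
(-107 - 144)*√(E - 25) = (-107 - 144)*√(2 - 25) = -251*I*√23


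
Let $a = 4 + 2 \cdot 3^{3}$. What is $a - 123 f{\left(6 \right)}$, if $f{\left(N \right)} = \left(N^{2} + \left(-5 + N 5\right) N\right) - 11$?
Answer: $-21467$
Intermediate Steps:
$f{\left(N \right)} = -11 + N^{2} + N \left(-5 + 5 N\right)$ ($f{\left(N \right)} = \left(N^{2} + \left(-5 + 5 N\right) N\right) - 11 = \left(N^{2} + N \left(-5 + 5 N\right)\right) - 11 = -11 + N^{2} + N \left(-5 + 5 N\right)$)
$a = 58$ ($a = 4 + 2 \cdot 27 = 4 + 54 = 58$)
$a - 123 f{\left(6 \right)} = 58 - 123 \left(-11 - 30 + 6 \cdot 6^{2}\right) = 58 - 123 \left(-11 - 30 + 6 \cdot 36\right) = 58 - 123 \left(-11 - 30 + 216\right) = 58 - 21525 = -21467$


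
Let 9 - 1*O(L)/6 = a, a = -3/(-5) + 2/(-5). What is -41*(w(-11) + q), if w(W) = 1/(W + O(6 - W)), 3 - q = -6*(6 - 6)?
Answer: -25912/209 ≈ -123.98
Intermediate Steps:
a = ⅕ (a = -3*(-⅕) + 2*(-⅕) = ⅗ - ⅖ = ⅕ ≈ 0.20000)
O(L) = 264/5 (O(L) = 54 - 6*⅕ = 54 - 6/5 = 264/5)
q = 3 (q = 3 - (-6)*(6 - 6) = 3 - (-6)*0 = 3 - 1*0 = 3 + 0 = 3)
w(W) = 1/(264/5 + W) (w(W) = 1/(W + 264/5) = 1/(264/5 + W))
-41*(w(-11) + q) = -41*(5/(264 + 5*(-11)) + 3) = -41*(5/(264 - 55) + 3) = -41*(5/209 + 3) = -41*632/209 = -25912/209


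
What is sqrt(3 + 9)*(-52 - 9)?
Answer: -122*sqrt(3) ≈ -211.31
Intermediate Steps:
sqrt(3 + 9)*(-52 - 9) = sqrt(12)*(-61) = (2*sqrt(3))*(-61) = -122*sqrt(3)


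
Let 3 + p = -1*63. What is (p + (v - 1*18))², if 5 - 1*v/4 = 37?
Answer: 44944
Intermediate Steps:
v = -128 (v = 20 - 4*37 = 20 - 148 = -128)
p = -66 (p = -3 - 1*63 = -3 - 63 = -66)
(p + (v - 1*18))² = (-66 + (-128 - 1*18))² = (-66 + (-128 - 18))² = (-66 - 146)² = (-212)² = 44944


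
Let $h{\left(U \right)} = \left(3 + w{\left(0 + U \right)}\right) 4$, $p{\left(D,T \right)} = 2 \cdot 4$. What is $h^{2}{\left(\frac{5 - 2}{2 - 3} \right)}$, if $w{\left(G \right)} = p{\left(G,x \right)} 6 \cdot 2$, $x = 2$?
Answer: $156816$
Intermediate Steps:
$p{\left(D,T \right)} = 8$
$w{\left(G \right)} = 96$ ($w{\left(G \right)} = 8 \cdot 6 \cdot 2 = 48 \cdot 2 = 96$)
$h{\left(U \right)} = 396$ ($h{\left(U \right)} = \left(3 + 96\right) 4 = 99 \cdot 4 = 396$)
$h^{2}{\left(\frac{5 - 2}{2 - 3} \right)} = 396^{2} = 156816$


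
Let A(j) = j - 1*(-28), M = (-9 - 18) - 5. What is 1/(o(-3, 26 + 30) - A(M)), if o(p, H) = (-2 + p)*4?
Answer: -1/16 ≈ -0.062500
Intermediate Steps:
M = -32 (M = -27 - 5 = -32)
A(j) = 28 + j (A(j) = j + 28 = 28 + j)
o(p, H) = -8 + 4*p
1/(o(-3, 26 + 30) - A(M)) = 1/((-8 + 4*(-3)) - (28 - 32)) = 1/((-8 - 12) - 1*(-4)) = 1/(-20 + 4) = 1/(-16) = -1/16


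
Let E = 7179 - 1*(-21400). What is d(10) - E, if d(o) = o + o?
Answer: -28559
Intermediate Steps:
d(o) = 2*o
E = 28579 (E = 7179 + 21400 = 28579)
d(10) - E = 2*10 - 1*28579 = 20 - 28579 = -28559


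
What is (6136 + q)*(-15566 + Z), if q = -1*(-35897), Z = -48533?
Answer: -2694273267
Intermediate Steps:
q = 35897
(6136 + q)*(-15566 + Z) = (6136 + 35897)*(-15566 - 48533) = 42033*(-64099) = -2694273267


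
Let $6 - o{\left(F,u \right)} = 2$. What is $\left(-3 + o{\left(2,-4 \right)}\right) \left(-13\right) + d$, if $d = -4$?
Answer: $-17$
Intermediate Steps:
$o{\left(F,u \right)} = 4$ ($o{\left(F,u \right)} = 6 - 2 = 4$)
$\left(-3 + o{\left(2,-4 \right)}\right) \left(-13\right) + d = \left(-3 + 4\right) \left(-13\right) - 4 = 1 \left(-13\right) - 4 = -13 - 4 = -17$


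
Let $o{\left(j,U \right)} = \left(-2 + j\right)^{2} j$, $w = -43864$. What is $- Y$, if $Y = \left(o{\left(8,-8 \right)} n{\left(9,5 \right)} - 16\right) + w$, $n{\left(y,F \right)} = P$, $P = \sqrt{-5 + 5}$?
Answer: $43880$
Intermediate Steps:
$P = 0$ ($P = \sqrt{0} = 0$)
$n{\left(y,F \right)} = 0$
$o{\left(j,U \right)} = j \left(-2 + j\right)^{2}$
$Y = -43880$ ($Y = \left(8 \left(-2 + 8\right)^{2} \cdot 0 - 16\right) - 43864 = \left(8 \cdot 6^{2} \cdot 0 - 16\right) - 43864 = \left(8 \cdot 36 \cdot 0 - 16\right) - 43864 = \left(288 \cdot 0 - 16\right) - 43864 = \left(0 - 16\right) - 43864 = -16 - 43864 = -43880$)
$- Y = \left(-1\right) \left(-43880\right) = 43880$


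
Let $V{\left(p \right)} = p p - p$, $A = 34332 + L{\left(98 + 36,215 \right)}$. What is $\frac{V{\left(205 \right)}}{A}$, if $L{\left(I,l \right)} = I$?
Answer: $\frac{20910}{17233} \approx 1.2134$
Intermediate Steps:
$A = 34466$ ($A = 34332 + \left(98 + 36\right) = 34332 + 134 = 34466$)
$V{\left(p \right)} = p^{2} - p$
$\frac{V{\left(205 \right)}}{A} = \frac{205 \left(-1 + 205\right)}{34466} = 205 \cdot 204 \cdot \frac{1}{34466} = 41820 \cdot \frac{1}{34466} = \frac{20910}{17233}$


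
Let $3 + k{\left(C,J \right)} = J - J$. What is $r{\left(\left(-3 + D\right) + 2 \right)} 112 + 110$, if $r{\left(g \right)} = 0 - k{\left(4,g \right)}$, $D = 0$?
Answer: $446$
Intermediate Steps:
$k{\left(C,J \right)} = -3$ ($k{\left(C,J \right)} = -3 + \left(J - J\right) = -3 + 0 = -3$)
$r{\left(g \right)} = 3$ ($r{\left(g \right)} = 0 - -3 = 0 + 3 = 3$)
$r{\left(\left(-3 + D\right) + 2 \right)} 112 + 110 = 3 \cdot 112 + 110 = 336 + 110 = 446$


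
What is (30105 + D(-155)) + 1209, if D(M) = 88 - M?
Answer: 31557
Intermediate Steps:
(30105 + D(-155)) + 1209 = (30105 + (88 - 1*(-155))) + 1209 = (30105 + (88 + 155)) + 1209 = (30105 + 243) + 1209 = 30348 + 1209 = 31557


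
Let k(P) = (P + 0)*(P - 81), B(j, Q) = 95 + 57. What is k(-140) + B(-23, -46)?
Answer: 31092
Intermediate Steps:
B(j, Q) = 152
k(P) = P*(-81 + P)
k(-140) + B(-23, -46) = -140*(-81 - 140) + 152 = -140*(-221) + 152 = 30940 + 152 = 31092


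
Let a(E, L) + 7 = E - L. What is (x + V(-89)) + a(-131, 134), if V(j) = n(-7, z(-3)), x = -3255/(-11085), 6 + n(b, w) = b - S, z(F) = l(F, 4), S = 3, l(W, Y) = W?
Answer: -212615/739 ≈ -287.71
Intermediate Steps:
a(E, L) = -7 + E - L (a(E, L) = -7 + (E - L) = -7 + E - L)
z(F) = F
n(b, w) = -9 + b (n(b, w) = -6 + (b - 1*3) = -6 + (b - 3) = -6 + (-3 + b) = -9 + b)
x = 217/739 (x = -3255*(-1/11085) = 217/739 ≈ 0.29364)
V(j) = -16 (V(j) = -9 - 7 = -16)
(x + V(-89)) + a(-131, 134) = (217/739 - 16) + (-7 - 131 - 1*134) = -11607/739 + (-7 - 131 - 134) = -11607/739 - 272 = -212615/739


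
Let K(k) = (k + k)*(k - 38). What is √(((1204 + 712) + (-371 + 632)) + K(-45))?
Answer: √9647 ≈ 98.219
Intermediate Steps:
K(k) = 2*k*(-38 + k) (K(k) = (2*k)*(-38 + k) = 2*k*(-38 + k))
√(((1204 + 712) + (-371 + 632)) + K(-45)) = √(((1204 + 712) + (-371 + 632)) + 2*(-45)*(-38 - 45)) = √((1916 + 261) + 2*(-45)*(-83)) = √(2177 + 7470) = √9647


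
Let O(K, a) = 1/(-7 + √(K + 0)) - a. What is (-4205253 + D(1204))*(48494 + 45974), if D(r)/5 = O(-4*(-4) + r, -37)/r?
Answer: -140023273031942894/352471 + 236170*√305/352471 ≈ -3.9726e+11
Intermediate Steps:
O(K, a) = 1/(-7 + √K) - a
D(r) = 5*(-258 + 37*√(16 + r))/(r*(-7 + √(16 + r))) (D(r) = 5*(((1 + 7*(-37) - 1*(-37)*√(-4*(-4) + r))/(-7 + √(-4*(-4) + r)))/r) = 5*(((1 - 259 - 1*(-37)*√(16 + r))/(-7 + √(16 + r)))/r) = 5*(((1 - 259 + 37*√(16 + r))/(-7 + √(16 + r)))/r) = 5*(((-258 + 37*√(16 + r))/(-7 + √(16 + r)))/r) = 5*((-258 + 37*√(16 + r))/(r*(-7 + √(16 + r)))) = 5*(-258 + 37*√(16 + r))/(r*(-7 + √(16 + r))))
(-4205253 + D(1204))*(48494 + 45974) = (-4205253 + 5*(-258 + 37*√(16 + 1204))/(1204*(-7 + √(16 + 1204))))*(48494 + 45974) = (-4205253 + 5*(1/1204)*(-258 + 37*√1220)/(-7 + √1220))*94468 = (-4205253 + 5*(1/1204)*(-258 + 37*(2*√305))/(-7 + 2*√305))*94468 = (-4205253 + 5*(1/1204)*(-258 + 74*√305)/(-7 + 2*√305))*94468 = (-4205253 + 5*(-258 + 74*√305)/(1204*(-7 + 2*√305)))*94468 = -397261840404 + 118085*(-258 + 74*√305)/(301*(-7 + 2*√305))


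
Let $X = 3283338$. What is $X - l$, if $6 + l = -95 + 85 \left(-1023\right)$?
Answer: $3370394$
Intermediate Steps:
$l = -87056$ ($l = -6 + \left(-95 + 85 \left(-1023\right)\right) = -6 - 87050 = -87056$)
$X - l = 3283338 - -87056 = 3283338 + 87056 = 3370394$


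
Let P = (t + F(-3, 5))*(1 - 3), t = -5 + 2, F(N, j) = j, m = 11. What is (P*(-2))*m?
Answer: 88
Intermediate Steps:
t = -3
P = -4 (P = (-3 + 5)*(1 - 3) = 2*(-2) = -4)
(P*(-2))*m = -4*(-2)*11 = 8*11 = 88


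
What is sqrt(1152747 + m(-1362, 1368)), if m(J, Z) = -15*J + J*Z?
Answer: 9*I*sqrt(8519) ≈ 830.69*I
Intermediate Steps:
sqrt(1152747 + m(-1362, 1368)) = sqrt(1152747 - 1362*(-15 + 1368)) = sqrt(1152747 - 1362*1353) = sqrt(1152747 - 1842786) = sqrt(-690039) = 9*I*sqrt(8519)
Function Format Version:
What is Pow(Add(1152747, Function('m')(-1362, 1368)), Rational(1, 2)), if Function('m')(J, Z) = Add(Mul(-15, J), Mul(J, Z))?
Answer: Mul(9, I, Pow(8519, Rational(1, 2))) ≈ Mul(830.69, I)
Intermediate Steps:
Pow(Add(1152747, Function('m')(-1362, 1368)), Rational(1, 2)) = Pow(Add(1152747, Mul(-1362, Add(-15, 1368))), Rational(1, 2)) = Pow(Add(1152747, Mul(-1362, 1353)), Rational(1, 2)) = Pow(Add(1152747, -1842786), Rational(1, 2)) = Pow(-690039, Rational(1, 2)) = Mul(9, I, Pow(8519, Rational(1, 2)))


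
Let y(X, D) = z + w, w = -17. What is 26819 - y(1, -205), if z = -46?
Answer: 26882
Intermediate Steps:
y(X, D) = -63 (y(X, D) = -46 - 17 = -63)
26819 - y(1, -205) = 26819 - 1*(-63) = 26819 + 63 = 26882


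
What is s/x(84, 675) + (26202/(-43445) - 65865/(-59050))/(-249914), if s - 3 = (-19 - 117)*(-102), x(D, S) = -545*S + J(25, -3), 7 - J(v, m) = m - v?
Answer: -17792496041917491/471671069137341920 ≈ -0.037722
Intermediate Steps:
J(v, m) = 7 + v - m (J(v, m) = 7 - (m - v) = 7 + (v - m) = 7 + v - m)
x(D, S) = 35 - 545*S (x(D, S) = -545*S + (7 + 25 - 1*(-3)) = -545*S + (7 + 25 + 3) = -545*S + 35 = 35 - 545*S)
s = 13875 (s = 3 + (-19 - 117)*(-102) = 3 - 136*(-102) = 3 + 13872 = 13875)
s/x(84, 675) + (26202/(-43445) - 65865/(-59050))/(-249914) = 13875/(35 - 545*675) + (26202/(-43445) - 65865/(-59050))/(-249914) = 13875/(35 - 367875) + (26202*(-1/43445) - 65865*(-1/59050))*(-1/249914) = 13875/(-367840) + (-26202/43445 + 13173/11810)*(-1/249914) = 13875*(-1/367840) + (52571073/102617090)*(-1/249914) = -2775/73568 - 52571073/25645447430260 = -17792496041917491/471671069137341920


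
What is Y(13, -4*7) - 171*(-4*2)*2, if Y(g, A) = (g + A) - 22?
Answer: 2699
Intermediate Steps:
Y(g, A) = -22 + A + g (Y(g, A) = (A + g) - 22 = -22 + A + g)
Y(13, -4*7) - 171*(-4*2)*2 = (-22 - 4*7 + 13) - 171*(-4*2)*2 = (-22 - 28 + 13) - (-1368)*2 = -37 - 171*(-16) = -37 + 2736 = 2699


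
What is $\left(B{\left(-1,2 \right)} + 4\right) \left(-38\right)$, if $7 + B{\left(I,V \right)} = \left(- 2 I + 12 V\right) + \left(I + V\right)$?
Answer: $-912$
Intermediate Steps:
$B{\left(I,V \right)} = -7 - I + 13 V$ ($B{\left(I,V \right)} = -7 + \left(\left(- 2 I + 12 V\right) + \left(I + V\right)\right) = -7 - \left(I - 13 V\right) = -7 - I + 13 V$)
$\left(B{\left(-1,2 \right)} + 4\right) \left(-38\right) = \left(\left(-7 - -1 + 13 \cdot 2\right) + 4\right) \left(-38\right) = \left(\left(-7 + 1 + 26\right) + 4\right) \left(-38\right) = \left(20 + 4\right) \left(-38\right) = 24 \left(-38\right) = -912$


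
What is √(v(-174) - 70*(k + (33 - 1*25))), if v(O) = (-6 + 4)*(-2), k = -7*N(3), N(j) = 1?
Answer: I*√66 ≈ 8.124*I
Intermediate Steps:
k = -7 (k = -7*1 = -7)
v(O) = 4 (v(O) = -2*(-2) = 4)
√(v(-174) - 70*(k + (33 - 1*25))) = √(4 - 70*(-7 + (33 - 1*25))) = √(4 - 70*(-7 + (33 - 25))) = √(4 - 70*(-7 + 8)) = √(4 - 70*1) = √(4 - 70) = √(-66) = I*√66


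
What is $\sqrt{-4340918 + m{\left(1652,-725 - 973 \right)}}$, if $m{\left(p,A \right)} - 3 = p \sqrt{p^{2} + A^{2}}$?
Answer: $\sqrt{-4340915 + 3304 \sqrt{1403077}} \approx 653.66 i$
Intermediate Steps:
$m{\left(p,A \right)} = 3 + p \sqrt{A^{2} + p^{2}}$ ($m{\left(p,A \right)} = 3 + p \sqrt{p^{2} + A^{2}} = 3 + p \sqrt{A^{2} + p^{2}}$)
$\sqrt{-4340918 + m{\left(1652,-725 - 973 \right)}} = \sqrt{-4340918 + \left(3 + 1652 \sqrt{\left(-725 - 973\right)^{2} + 1652^{2}}\right)} = \sqrt{-4340918 + \left(3 + 1652 \sqrt{\left(-1698\right)^{2} + 2729104}\right)} = \sqrt{-4340918 + \left(3 + 1652 \sqrt{2883204 + 2729104}\right)} = \sqrt{-4340918 + \left(3 + 1652 \sqrt{5612308}\right)} = \sqrt{-4340918 + \left(3 + 1652 \cdot 2 \sqrt{1403077}\right)} = \sqrt{-4340918 + \left(3 + 3304 \sqrt{1403077}\right)} = \sqrt{-4340915 + 3304 \sqrt{1403077}}$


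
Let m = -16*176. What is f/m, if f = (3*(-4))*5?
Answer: 15/704 ≈ 0.021307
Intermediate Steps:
m = -2816
f = -60 (f = -12*5 = -60)
f/m = -60/(-2816) = -60*(-1/2816) = 15/704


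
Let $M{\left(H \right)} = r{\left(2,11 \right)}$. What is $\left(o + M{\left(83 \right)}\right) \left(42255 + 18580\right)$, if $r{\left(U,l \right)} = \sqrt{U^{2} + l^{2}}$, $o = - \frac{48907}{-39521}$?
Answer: $\frac{2975257345}{39521} + 304175 \sqrt{5} \approx 7.5544 \cdot 10^{5}$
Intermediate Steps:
$o = \frac{48907}{39521}$ ($o = \left(-48907\right) \left(- \frac{1}{39521}\right) = \frac{48907}{39521} \approx 1.2375$)
$M{\left(H \right)} = 5 \sqrt{5}$ ($M{\left(H \right)} = \sqrt{2^{2} + 11^{2}} = \sqrt{4 + 121} = \sqrt{125} = 5 \sqrt{5}$)
$\left(o + M{\left(83 \right)}\right) \left(42255 + 18580\right) = \left(\frac{48907}{39521} + 5 \sqrt{5}\right) \left(42255 + 18580\right) = \left(\frac{48907}{39521} + 5 \sqrt{5}\right) 60835 = \frac{2975257345}{39521} + 304175 \sqrt{5}$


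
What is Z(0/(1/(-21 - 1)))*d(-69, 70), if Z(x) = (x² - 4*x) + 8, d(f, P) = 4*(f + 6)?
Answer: -2016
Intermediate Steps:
d(f, P) = 24 + 4*f (d(f, P) = 4*(6 + f) = 24 + 4*f)
Z(x) = 8 + x² - 4*x
Z(0/(1/(-21 - 1)))*d(-69, 70) = (8 + (0/(1/(-21 - 1)))² - 0/(1/(-21 - 1)))*(24 + 4*(-69)) = (8 + (0/(1/(-22)))² - 0/(1/(-22)))*(24 - 276) = (8 + (0/(-1/22))² - 0/(-1/22))*(-252) = (8 + (0*(-22))² - 0*(-22))*(-252) = (8 + 0² - 4*0)*(-252) = (8 + 0 + 0)*(-252) = 8*(-252) = -2016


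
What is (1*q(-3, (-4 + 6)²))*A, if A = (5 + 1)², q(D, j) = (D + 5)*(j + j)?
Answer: 576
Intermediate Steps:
q(D, j) = 2*j*(5 + D) (q(D, j) = (5 + D)*(2*j) = 2*j*(5 + D))
A = 36 (A = 6² = 36)
(1*q(-3, (-4 + 6)²))*A = (1*(2*(-4 + 6)²*(5 - 3)))*36 = (1*(2*2²*2))*36 = (1*(2*4*2))*36 = (1*16)*36 = 16*36 = 576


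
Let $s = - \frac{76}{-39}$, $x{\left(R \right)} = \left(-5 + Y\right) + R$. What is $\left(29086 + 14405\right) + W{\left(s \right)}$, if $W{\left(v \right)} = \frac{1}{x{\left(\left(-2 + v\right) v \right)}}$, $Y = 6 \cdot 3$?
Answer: $\frac{853338432}{19621} \approx 43491.0$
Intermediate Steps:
$Y = 18$
$x{\left(R \right)} = 13 + R$ ($x{\left(R \right)} = \left(-5 + 18\right) + R = 13 + R$)
$s = \frac{76}{39}$ ($s = \left(-76\right) \left(- \frac{1}{39}\right) = \frac{76}{39} \approx 1.9487$)
$W{\left(v \right)} = \frac{1}{13 + v \left(-2 + v\right)}$ ($W{\left(v \right)} = \frac{1}{13 + \left(-2 + v\right) v} = \frac{1}{13 + v \left(-2 + v\right)}$)
$\left(29086 + 14405\right) + W{\left(s \right)} = \left(29086 + 14405\right) + \frac{1}{13 + \frac{76 \left(-2 + \frac{76}{39}\right)}{39}} = 43491 + \frac{1}{13 + \frac{76}{39} \left(- \frac{2}{39}\right)} = 43491 + \frac{1}{13 - \frac{152}{1521}} = 43491 + \frac{1}{\frac{19621}{1521}} = 43491 + \frac{1521}{19621} = \frac{853338432}{19621}$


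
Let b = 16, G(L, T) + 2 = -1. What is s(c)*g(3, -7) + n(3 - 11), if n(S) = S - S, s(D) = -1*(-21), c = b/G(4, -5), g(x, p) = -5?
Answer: -105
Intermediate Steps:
G(L, T) = -3 (G(L, T) = -2 - 1 = -3)
c = -16/3 (c = 16/(-3) = 16*(-⅓) = -16/3 ≈ -5.3333)
s(D) = 21
n(S) = 0
s(c)*g(3, -7) + n(3 - 11) = 21*(-5) + 0 = -105 + 0 = -105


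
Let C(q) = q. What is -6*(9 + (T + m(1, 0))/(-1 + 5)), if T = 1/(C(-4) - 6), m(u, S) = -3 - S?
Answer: -987/20 ≈ -49.350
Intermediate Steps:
T = -⅒ (T = 1/(-4 - 6) = 1/(-10) = -⅒ ≈ -0.10000)
-6*(9 + (T + m(1, 0))/(-1 + 5)) = -6*(9 + (-⅒ + (-3 - 1*0))/(-1 + 5)) = -6*(9 + (-⅒ + (-3 + 0))/4) = -6*(9 + (-⅒ - 3)*(¼)) = -6*(9 - 31/10*¼) = -6*(9 - 31/40) = -6*329/40 = -987/20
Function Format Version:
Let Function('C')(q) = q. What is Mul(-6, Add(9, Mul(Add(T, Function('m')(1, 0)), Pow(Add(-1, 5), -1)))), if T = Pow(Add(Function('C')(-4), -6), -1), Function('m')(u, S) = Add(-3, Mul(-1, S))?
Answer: Rational(-987, 20) ≈ -49.350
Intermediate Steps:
T = Rational(-1, 10) (T = Pow(Add(-4, -6), -1) = Pow(-10, -1) = Rational(-1, 10) ≈ -0.10000)
Mul(-6, Add(9, Mul(Add(T, Function('m')(1, 0)), Pow(Add(-1, 5), -1)))) = Mul(-6, Add(9, Mul(Add(Rational(-1, 10), Add(-3, Mul(-1, 0))), Pow(Add(-1, 5), -1)))) = Mul(-6, Add(9, Mul(Add(Rational(-1, 10), Add(-3, 0)), Pow(4, -1)))) = Mul(-6, Add(9, Mul(Add(Rational(-1, 10), -3), Rational(1, 4)))) = Mul(-6, Add(9, Mul(Rational(-31, 10), Rational(1, 4)))) = Mul(-6, Add(9, Rational(-31, 40))) = Mul(-6, Rational(329, 40)) = Rational(-987, 20)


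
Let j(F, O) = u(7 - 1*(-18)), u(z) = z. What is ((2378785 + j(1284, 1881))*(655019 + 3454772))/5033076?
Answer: 4888205964355/2516538 ≈ 1.9424e+6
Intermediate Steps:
j(F, O) = 25 (j(F, O) = 7 - 1*(-18) = 7 + 18 = 25)
((2378785 + j(1284, 1881))*(655019 + 3454772))/5033076 = ((2378785 + 25)*(655019 + 3454772))/5033076 = (2378810*4109791)*(1/5033076) = 9776411928710*(1/5033076) = 4888205964355/2516538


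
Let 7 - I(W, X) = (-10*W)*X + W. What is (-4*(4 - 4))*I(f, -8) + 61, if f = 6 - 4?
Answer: 61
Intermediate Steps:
f = 2
I(W, X) = 7 - W + 10*W*X (I(W, X) = 7 - ((-10*W)*X + W) = 7 - (-10*W*X + W) = 7 - (W - 10*W*X) = 7 + (-W + 10*W*X) = 7 - W + 10*W*X)
(-4*(4 - 4))*I(f, -8) + 61 = (-4*(4 - 4))*(7 - 1*2 + 10*2*(-8)) + 61 = (-4*0)*(7 - 2 - 160) + 61 = 0*(-155) + 61 = 0 + 61 = 61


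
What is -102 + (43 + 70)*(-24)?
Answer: -2814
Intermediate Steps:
-102 + (43 + 70)*(-24) = -102 + 113*(-24) = -102 - 2712 = -2814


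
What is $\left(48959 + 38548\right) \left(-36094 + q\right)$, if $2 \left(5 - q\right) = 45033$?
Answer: $- \frac{10256782977}{2} \approx -5.1284 \cdot 10^{9}$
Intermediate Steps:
$q = - \frac{45023}{2}$ ($q = 5 - \frac{45033}{2} = - \frac{45023}{2} \approx -22512.0$)
$\left(48959 + 38548\right) \left(-36094 + q\right) = \left(48959 + 38548\right) \left(-36094 - \frac{45023}{2}\right) = 87507 \left(- \frac{117211}{2}\right) = - \frac{10256782977}{2}$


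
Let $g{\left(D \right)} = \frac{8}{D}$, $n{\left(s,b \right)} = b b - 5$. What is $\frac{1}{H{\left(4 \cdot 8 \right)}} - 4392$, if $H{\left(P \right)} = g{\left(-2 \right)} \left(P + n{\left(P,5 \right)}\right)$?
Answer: $- \frac{913537}{208} \approx -4392.0$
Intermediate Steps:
$n{\left(s,b \right)} = -5 + b^{2}$ ($n{\left(s,b \right)} = b^{2} - 5 = -5 + b^{2}$)
$H{\left(P \right)} = -80 - 4 P$ ($H{\left(P \right)} = \frac{8}{-2} \left(P - \left(5 - 5^{2}\right)\right) = 8 \left(- \frac{1}{2}\right) \left(P + \left(-5 + 25\right)\right) = - 4 \left(P + 20\right) = - 4 \left(20 + P\right) = -80 - 4 P$)
$\frac{1}{H{\left(4 \cdot 8 \right)}} - 4392 = \frac{1}{-80 - 4 \cdot 4 \cdot 8} - 4392 = \frac{1}{-80 - 128} - 4392 = \frac{1}{-208} - 4392 = - \frac{1}{208} - 4392 = - \frac{913537}{208}$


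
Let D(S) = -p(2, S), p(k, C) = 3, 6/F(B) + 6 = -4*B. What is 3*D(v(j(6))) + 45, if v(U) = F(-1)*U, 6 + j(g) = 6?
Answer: 36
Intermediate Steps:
F(B) = 6/(-6 - 4*B)
j(g) = 0 (j(g) = -6 + 6 = 0)
v(U) = -3*U (v(U) = (-3/(3 + 2*(-1)))*U = (-3/(3 - 2))*U = (-3/1)*U = (-3*1)*U = -3*U)
D(S) = -3 (D(S) = -1*3 = -3)
3*D(v(j(6))) + 45 = 3*(-3) + 45 = -9 + 45 = 36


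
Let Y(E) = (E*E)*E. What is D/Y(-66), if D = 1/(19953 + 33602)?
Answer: -1/15396848280 ≈ -6.4948e-11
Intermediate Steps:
D = 1/53555 ≈ 1.8672e-5
Y(E) = E³ (Y(E) = E²*E = E³)
D/Y(-66) = 1/(53555*((-66)³)) = (1/53555)/(-287496) = (1/53555)*(-1/287496) = -1/15396848280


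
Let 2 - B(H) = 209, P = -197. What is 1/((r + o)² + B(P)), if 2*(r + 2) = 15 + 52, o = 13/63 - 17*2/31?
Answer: 15256836/11136667669 ≈ 0.0013700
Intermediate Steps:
B(H) = -207 (B(H) = 2 - 1*209 = 2 - 209 = -207)
o = -1739/1953 (o = 13*(1/63) - 34*1/31 = 13/63 - 34/31 = -1739/1953 ≈ -0.89042)
r = 63/2 (r = -2 + (15 + 52)/2 = -2 + (½)*67 = -2 + 67/2 = 63/2 ≈ 31.500)
1/((r + o)² + B(P)) = 1/((63/2 - 1739/1953)² - 207) = 1/((119561/3906)² - 207) = 1/(14294832721/15256836 - 207) = 1/(11136667669/15256836) = 15256836/11136667669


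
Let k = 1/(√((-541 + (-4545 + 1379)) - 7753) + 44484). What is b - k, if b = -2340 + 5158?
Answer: 464697053267/164903143 + I*√2865/989418858 ≈ 2818.0 + 5.4098e-8*I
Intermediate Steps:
k = 1/(44484 + 2*I*√2865) (k = 1/(√((-541 - 3166) - 7753) + 44484) = 1/(√(-3707 - 7753) + 44484) = 1/(√(-11460) + 44484) = 1/(2*I*√2865 + 44484) = 1/(44484 + 2*I*√2865) ≈ 2.248e-5 - 5.41e-8*I)
b = 2818
b - k = 2818 - (3707/164903143 - I*√2865/989418858) = 2818 + (-3707/164903143 + I*√2865/989418858) = 464697053267/164903143 + I*√2865/989418858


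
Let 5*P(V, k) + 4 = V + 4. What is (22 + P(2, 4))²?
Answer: 12544/25 ≈ 501.76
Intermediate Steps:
P(V, k) = V/5 (P(V, k) = -⅘ + (V + 4)/5 = -⅘ + (4 + V)/5 = -⅘ + (⅘ + V/5) = V/5)
(22 + P(2, 4))² = (22 + (⅕)*2)² = (22 + ⅖)² = (112/5)² = 12544/25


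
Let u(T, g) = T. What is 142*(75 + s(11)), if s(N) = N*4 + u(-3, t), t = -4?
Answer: 16472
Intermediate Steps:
s(N) = -3 + 4*N (s(N) = N*4 - 3 = 4*N - 3 = -3 + 4*N)
142*(75 + s(11)) = 142*(75 + (-3 + 4*11)) = 142*(75 + (-3 + 44)) = 142*(75 + 41) = 142*116 = 16472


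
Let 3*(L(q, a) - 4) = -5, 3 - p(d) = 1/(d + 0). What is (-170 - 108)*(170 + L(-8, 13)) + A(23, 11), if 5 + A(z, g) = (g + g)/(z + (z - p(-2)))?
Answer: -12217853/255 ≈ -47913.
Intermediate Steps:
p(d) = 3 - 1/d (p(d) = 3 - 1/(d + 0) = 3 - 1/d)
L(q, a) = 7/3 (L(q, a) = 4 + (1/3)*(-5) = 4 - 5/3 = 7/3)
A(z, g) = -5 + 2*g/(-7/2 + 2*z) (A(z, g) = -5 + (g + g)/(z + (z - (3 - 1/(-2)))) = -5 + (2*g)/(z + (z - (3 - 1*(-1/2)))) = -5 + (2*g)/(z + (z - (3 + 1/2))) = -5 + (2*g)/(z + (z - 1*7/2)) = -5 + (2*g)/(z + (z - 7/2)) = -5 + (2*g)/(z + (-7/2 + z)) = -5 + (2*g)/(-7/2 + 2*z) = -5 + 2*g/(-7/2 + 2*z))
(-170 - 108)*(170 + L(-8, 13)) + A(23, 11) = (-170 - 108)*(170 + 7/3) + (35 - 20*23 + 4*11)/(-7 + 4*23) = -278*517/3 + (35 - 460 + 44)/(-7 + 92) = -143726/3 - 381/85 = -12217853/255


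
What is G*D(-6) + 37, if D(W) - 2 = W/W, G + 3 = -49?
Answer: -119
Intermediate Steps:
G = -52 (G = -3 - 49 = -52)
D(W) = 3 (D(W) = 2 + W/W = 2 + 1 = 3)
G*D(-6) + 37 = -52*3 + 37 = -156 + 37 = -119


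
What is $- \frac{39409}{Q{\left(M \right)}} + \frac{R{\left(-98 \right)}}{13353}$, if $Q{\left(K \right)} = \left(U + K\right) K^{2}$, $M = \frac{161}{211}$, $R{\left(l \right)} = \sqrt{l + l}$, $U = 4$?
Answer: $- \frac{370205426779}{26050605} + \frac{14 i}{13353} \approx -14211.0 + 0.0010485 i$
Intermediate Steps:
$R{\left(l \right)} = \sqrt{2} \sqrt{l}$ ($R{\left(l \right)} = \sqrt{2 l} = \sqrt{2} \sqrt{l}$)
$M = \frac{161}{211}$ ($M = 161 \cdot \frac{1}{211} = \frac{161}{211} \approx 0.76303$)
$Q{\left(K \right)} = K^{2} \left(4 + K\right)$ ($Q{\left(K \right)} = \left(4 + K\right) K^{2} = K^{2} \left(4 + K\right)$)
$- \frac{39409}{Q{\left(M \right)}} + \frac{R{\left(-98 \right)}}{13353} = - \frac{39409}{\left(\frac{161}{211}\right)^{2} \left(4 + \frac{161}{211}\right)} + \frac{\sqrt{2} \sqrt{-98}}{13353} = - \frac{39409}{\frac{25921}{44521} \cdot \frac{1005}{211}} + \sqrt{2} \cdot 7 i \sqrt{2} \cdot \frac{1}{13353} = - \frac{39409}{\frac{26050605}{9393931}} + 14 i \frac{1}{13353} = \left(-39409\right) \frac{9393931}{26050605} + \frac{14 i}{13353} = - \frac{370205426779}{26050605} + \frac{14 i}{13353}$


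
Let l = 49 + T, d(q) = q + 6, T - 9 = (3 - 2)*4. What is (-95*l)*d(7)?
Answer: -76570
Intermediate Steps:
T = 13 (T = 9 + (3 - 2)*4 = 9 + 1*4 = 9 + 4 = 13)
d(q) = 6 + q
l = 62 (l = 49 + 13 = 62)
(-95*l)*d(7) = (-95*62)*(6 + 7) = -5890*13 = -76570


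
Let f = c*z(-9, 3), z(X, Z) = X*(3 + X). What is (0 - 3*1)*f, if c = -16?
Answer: 2592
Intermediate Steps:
f = -864 (f = -(-144)*(3 - 9) = -(-144)*(-6) = -16*54 = -864)
(0 - 3*1)*f = (0 - 3*1)*(-864) = (0 - 3)*(-864) = -3*(-864) = 2592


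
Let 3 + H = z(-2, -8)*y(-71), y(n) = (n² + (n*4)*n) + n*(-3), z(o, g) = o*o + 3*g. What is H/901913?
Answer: -508363/901913 ≈ -0.56365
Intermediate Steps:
z(o, g) = o² + 3*g
y(n) = -3*n + 5*n² (y(n) = (n² + (4*n)*n) - 3*n = (n² + 4*n²) - 3*n = 5*n² - 3*n = -3*n + 5*n²)
H = -508363 (H = -3 + ((-2)² + 3*(-8))*(-71*(-3 + 5*(-71))) = -3 + (4 - 24)*(-71*(-3 - 355)) = -3 - (-1420)*(-358) = -3 - 20*25418 = -3 - 508360 = -508363)
H/901913 = -508363/901913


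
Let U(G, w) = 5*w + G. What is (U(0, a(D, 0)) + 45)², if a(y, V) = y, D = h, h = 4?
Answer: 4225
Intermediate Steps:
D = 4
U(G, w) = G + 5*w
(U(0, a(D, 0)) + 45)² = ((0 + 5*4) + 45)² = ((0 + 20) + 45)² = (20 + 45)² = 65² = 4225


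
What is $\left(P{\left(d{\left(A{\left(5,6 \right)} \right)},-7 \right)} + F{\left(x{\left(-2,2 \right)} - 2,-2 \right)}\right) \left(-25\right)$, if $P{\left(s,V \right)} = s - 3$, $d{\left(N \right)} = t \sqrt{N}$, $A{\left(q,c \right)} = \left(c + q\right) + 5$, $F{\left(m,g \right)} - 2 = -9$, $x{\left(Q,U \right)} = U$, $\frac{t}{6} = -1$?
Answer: $850$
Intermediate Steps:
$t = -6$ ($t = 6 \left(-1\right) = -6$)
$F{\left(m,g \right)} = -7$ ($F{\left(m,g \right)} = 2 - 9 = -7$)
$A{\left(q,c \right)} = 5 + c + q$
$d{\left(N \right)} = - 6 \sqrt{N}$
$P{\left(s,V \right)} = -3 + s$
$\left(P{\left(d{\left(A{\left(5,6 \right)} \right)},-7 \right)} + F{\left(x{\left(-2,2 \right)} - 2,-2 \right)}\right) \left(-25\right) = \left(\left(-3 - 6 \sqrt{5 + 6 + 5}\right) - 7\right) \left(-25\right) = \left(\left(-3 - 6 \sqrt{16}\right) - 7\right) \left(-25\right) = \left(\left(-3 - 24\right) - 7\right) \left(-25\right) = \left(-27 - 7\right) \left(-25\right) = \left(-34\right) \left(-25\right) = 850$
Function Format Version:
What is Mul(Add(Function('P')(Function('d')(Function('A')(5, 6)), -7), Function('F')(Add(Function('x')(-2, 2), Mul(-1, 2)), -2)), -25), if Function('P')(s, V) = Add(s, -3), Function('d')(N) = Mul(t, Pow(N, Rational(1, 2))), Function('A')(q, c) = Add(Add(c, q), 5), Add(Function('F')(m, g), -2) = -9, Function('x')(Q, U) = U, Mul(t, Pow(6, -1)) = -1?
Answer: 850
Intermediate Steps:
t = -6 (t = Mul(6, -1) = -6)
Function('F')(m, g) = -7 (Function('F')(m, g) = Add(2, -9) = -7)
Function('A')(q, c) = Add(5, c, q)
Function('d')(N) = Mul(-6, Pow(N, Rational(1, 2)))
Function('P')(s, V) = Add(-3, s)
Mul(Add(Function('P')(Function('d')(Function('A')(5, 6)), -7), Function('F')(Add(Function('x')(-2, 2), Mul(-1, 2)), -2)), -25) = Mul(Add(Add(-3, Mul(-6, Pow(Add(5, 6, 5), Rational(1, 2)))), -7), -25) = Mul(Add(Add(-3, Mul(-6, Pow(16, Rational(1, 2)))), -7), -25) = Mul(Add(Add(-3, Mul(-6, 4)), -7), -25) = Mul(Add(Add(-3, -24), -7), -25) = Mul(Add(-27, -7), -25) = Mul(-34, -25) = 850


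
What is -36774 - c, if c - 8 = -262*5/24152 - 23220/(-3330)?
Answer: -16437730357/446812 ≈ -36789.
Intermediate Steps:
c = 6665869/446812 (c = 8 + (-262*5/24152 - 23220/(-3330)) = 8 + (-1310*1/24152 - 23220*(-1/3330)) = 8 + (-655/12076 + 258/37) = 8 + 3091373/446812 = 6665869/446812 ≈ 14.919)
-36774 - c = -36774 - 1*6665869/446812 = -36774 - 6665869/446812 = -16437730357/446812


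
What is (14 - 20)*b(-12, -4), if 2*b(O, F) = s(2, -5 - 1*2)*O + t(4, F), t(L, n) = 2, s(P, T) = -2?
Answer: -78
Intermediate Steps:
b(O, F) = 1 - O (b(O, F) = (-2*O + 2)/2 = (2 - 2*O)/2 = 1 - O)
(14 - 20)*b(-12, -4) = (14 - 20)*(1 - 1*(-12)) = -6*(1 + 12) = -6*13 = -78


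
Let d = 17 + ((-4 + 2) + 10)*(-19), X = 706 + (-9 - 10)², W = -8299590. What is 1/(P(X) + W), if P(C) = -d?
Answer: -1/8299455 ≈ -1.2049e-7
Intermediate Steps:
X = 1067 (X = 706 + (-19)² = 706 + 361 = 1067)
d = -135 (d = 17 + (-2 + 10)*(-19) = 17 + 8*(-19) = 17 - 152 = -135)
P(C) = 135 (P(C) = -1*(-135) = 135)
1/(P(X) + W) = 1/(135 - 8299590) = 1/(-8299455) = -1/8299455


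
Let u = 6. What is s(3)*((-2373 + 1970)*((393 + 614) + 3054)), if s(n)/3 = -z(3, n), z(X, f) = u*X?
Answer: 88375482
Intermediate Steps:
z(X, f) = 6*X
s(n) = -54 (s(n) = 3*(-6*3) = 3*(-1*18) = 3*(-18) = -54)
s(3)*((-2373 + 1970)*((393 + 614) + 3054)) = -54*(-2373 + 1970)*((393 + 614) + 3054) = -(-21762)*(1007 + 3054) = -(-21762)*4061 = -54*(-1636583) = 88375482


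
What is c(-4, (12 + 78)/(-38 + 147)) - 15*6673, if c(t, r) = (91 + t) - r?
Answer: -10900962/109 ≈ -1.0001e+5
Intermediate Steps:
c(t, r) = 91 + t - r
c(-4, (12 + 78)/(-38 + 147)) - 15*6673 = (91 - 4 - (12 + 78)/(-38 + 147)) - 15*6673 = (91 - 4 - 90/109) - 1*100095 = (91 - 4 - 90/109) - 100095 = 9393/109 - 100095 = -10900962/109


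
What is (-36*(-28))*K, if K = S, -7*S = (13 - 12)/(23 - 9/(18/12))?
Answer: -144/17 ≈ -8.4706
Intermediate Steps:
S = -1/119 (S = -(13 - 12)/(7*(23 - 9/(18/12))) = -1/(7*(23 - 9/(18*(1/12)))) = -1/(7*(23 - 9/3/2)) = -1/(7*(23 - 9*⅔)) = -1/(7*(23 - 6)) = -1/(7*17) = -⅐*1/17 = -1/119 ≈ -0.0084034)
K = -1/119 ≈ -0.0084034
(-36*(-28))*K = -36*(-28)*(-1/119) = 1008*(-1/119) = -144/17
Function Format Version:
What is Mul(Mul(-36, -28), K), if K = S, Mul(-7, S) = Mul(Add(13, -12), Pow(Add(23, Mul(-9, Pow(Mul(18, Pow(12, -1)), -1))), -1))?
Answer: Rational(-144, 17) ≈ -8.4706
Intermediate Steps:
S = Rational(-1, 119) (S = Mul(Rational(-1, 7), Mul(Add(13, -12), Pow(Add(23, Mul(-9, Pow(Mul(18, Pow(12, -1)), -1))), -1))) = Mul(Rational(-1, 7), Mul(1, Pow(Add(23, Mul(-9, Pow(Mul(18, Rational(1, 12)), -1))), -1))) = Mul(Rational(-1, 7), Mul(1, Pow(Add(23, Mul(-9, Pow(Rational(3, 2), -1))), -1))) = Mul(Rational(-1, 7), Mul(1, Pow(Add(23, Mul(-9, Rational(2, 3))), -1))) = Mul(Rational(-1, 7), Mul(1, Pow(Add(23, -6), -1))) = Mul(Rational(-1, 7), Mul(1, Pow(17, -1))) = Mul(Rational(-1, 7), Mul(1, Rational(1, 17))) = Mul(Rational(-1, 7), Rational(1, 17)) = Rational(-1, 119) ≈ -0.0084034)
K = Rational(-1, 119) ≈ -0.0084034
Mul(Mul(-36, -28), K) = Mul(Mul(-36, -28), Rational(-1, 119)) = Mul(1008, Rational(-1, 119)) = Rational(-144, 17)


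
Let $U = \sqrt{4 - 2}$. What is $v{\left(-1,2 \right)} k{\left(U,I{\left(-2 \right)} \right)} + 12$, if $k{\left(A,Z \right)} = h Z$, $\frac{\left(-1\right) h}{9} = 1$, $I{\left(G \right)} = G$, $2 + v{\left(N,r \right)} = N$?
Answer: $-42$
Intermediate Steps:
$v{\left(N,r \right)} = -2 + N$
$U = \sqrt{2} \approx 1.4142$
$h = -9$ ($h = \left(-9\right) 1 = -9$)
$k{\left(A,Z \right)} = - 9 Z$
$v{\left(-1,2 \right)} k{\left(U,I{\left(-2 \right)} \right)} + 12 = \left(-2 - 1\right) \left(\left(-9\right) \left(-2\right)\right) + 12 = \left(-3\right) 18 + 12 = -54 + 12 = -42$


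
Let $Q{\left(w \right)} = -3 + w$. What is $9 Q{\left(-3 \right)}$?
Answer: $-54$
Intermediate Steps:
$9 Q{\left(-3 \right)} = 9 \left(-3 - 3\right) = 9 \left(-6\right) = -54$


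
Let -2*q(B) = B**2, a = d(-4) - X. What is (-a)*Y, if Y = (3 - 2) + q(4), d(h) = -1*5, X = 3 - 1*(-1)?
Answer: -63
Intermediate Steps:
X = 4 (X = 3 + 1 = 4)
d(h) = -5
a = -9 (a = -5 - 1*4 = -5 - 4 = -9)
q(B) = -B**2/2
Y = -7 (Y = (3 - 2) - 1/2*4**2 = 1 - 1/2*16 = 1 - 8 = -7)
(-a)*Y = -1*(-9)*(-7) = 9*(-7) = -63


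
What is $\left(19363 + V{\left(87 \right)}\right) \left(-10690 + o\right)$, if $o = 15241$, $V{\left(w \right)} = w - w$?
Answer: $88121013$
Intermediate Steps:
$V{\left(w \right)} = 0$
$\left(19363 + V{\left(87 \right)}\right) \left(-10690 + o\right) = \left(19363 + 0\right) \left(-10690 + 15241\right) = 19363 \cdot 4551 = 88121013$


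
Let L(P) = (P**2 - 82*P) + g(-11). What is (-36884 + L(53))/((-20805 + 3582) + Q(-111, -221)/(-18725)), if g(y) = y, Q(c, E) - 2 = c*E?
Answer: 89954900/40315651 ≈ 2.2313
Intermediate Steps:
Q(c, E) = 2 + E*c (Q(c, E) = 2 + c*E = 2 + E*c)
L(P) = -11 + P**2 - 82*P (L(P) = (P**2 - 82*P) - 11 = -11 + P**2 - 82*P)
(-36884 + L(53))/((-20805 + 3582) + Q(-111, -221)/(-18725)) = (-36884 + (-11 + 53**2 - 82*53))/((-20805 + 3582) + (2 - 221*(-111))/(-18725)) = (-36884 + (-11 + 2809 - 4346))/(-17223 + (2 + 24531)*(-1/18725)) = (-36884 - 1548)/(-17223 + 24533*(-1/18725)) = -38432/(-17223 - 24533/18725) = -38432/(-322525208/18725) = -38432*(-18725/322525208) = 89954900/40315651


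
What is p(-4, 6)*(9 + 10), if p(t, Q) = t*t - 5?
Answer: 209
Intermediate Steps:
p(t, Q) = -5 + t² (p(t, Q) = t² - 5 = -5 + t²)
p(-4, 6)*(9 + 10) = (-5 + (-4)²)*(9 + 10) = (-5 + 16)*19 = 11*19 = 209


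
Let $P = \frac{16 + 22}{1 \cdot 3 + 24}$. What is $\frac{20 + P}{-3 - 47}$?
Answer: $- \frac{289}{675} \approx -0.42815$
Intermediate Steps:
$P = \frac{38}{27}$ ($P = \frac{38}{3 + 24} = \frac{38}{27} \approx 1.4074$)
$\frac{20 + P}{-3 - 47} = \frac{20 + \frac{38}{27}}{-3 - 47} = \frac{1}{-50} \cdot \frac{578}{27} = \left(- \frac{1}{50}\right) \frac{578}{27} = - \frac{289}{675}$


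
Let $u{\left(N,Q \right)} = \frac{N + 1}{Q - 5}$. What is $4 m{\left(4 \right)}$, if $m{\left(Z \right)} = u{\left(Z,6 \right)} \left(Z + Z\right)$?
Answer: $160$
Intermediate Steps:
$u{\left(N,Q \right)} = \frac{1 + N}{-5 + Q}$
$m{\left(Z \right)} = 2 Z \left(1 + Z\right)$ ($m{\left(Z \right)} = \frac{1 + Z}{-5 + 6} \left(Z + Z\right) = \frac{1 + Z}{1} \cdot 2 Z = 1 \left(1 + Z\right) 2 Z = \left(1 + Z\right) 2 Z = 2 Z \left(1 + Z\right)$)
$4 m{\left(4 \right)} = 4 \cdot 2 \cdot 4 \left(1 + 4\right) = 4 \cdot 2 \cdot 4 \cdot 5 = 4 \cdot 40 = 160$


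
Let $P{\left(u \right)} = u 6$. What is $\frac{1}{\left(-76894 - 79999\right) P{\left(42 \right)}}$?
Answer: $- \frac{1}{39537036} \approx -2.5293 \cdot 10^{-8}$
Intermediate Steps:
$P{\left(u \right)} = 6 u$
$\frac{1}{\left(-76894 - 79999\right) P{\left(42 \right)}} = \frac{1}{\left(-76894 - 79999\right) 6 \cdot 42} = \frac{1}{\left(-156893\right) 252} = \left(- \frac{1}{156893}\right) \frac{1}{252} = - \frac{1}{39537036}$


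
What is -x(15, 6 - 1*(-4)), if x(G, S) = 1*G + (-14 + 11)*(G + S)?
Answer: 60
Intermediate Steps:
x(G, S) = -3*S - 2*G (x(G, S) = G - 3*(G + S) = G + (-3*G - 3*S) = -3*S - 2*G)
-x(15, 6 - 1*(-4)) = -(-3*(6 - 1*(-4)) - 2*15) = -(-3*(6 + 4) - 30) = -(-3*10 - 30) = -(-30 - 30) = -1*(-60) = 60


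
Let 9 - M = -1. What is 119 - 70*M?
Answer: -581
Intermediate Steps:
M = 10 (M = 9 - 1*(-1) = 9 + 1 = 10)
119 - 70*M = 119 - 70*10 = 119 - 700 = -581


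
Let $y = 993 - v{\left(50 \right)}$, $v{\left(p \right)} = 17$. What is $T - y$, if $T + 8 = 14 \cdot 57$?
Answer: $-186$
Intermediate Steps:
$T = 790$ ($T = -8 + 14 \cdot 57 = -8 + 798 = 790$)
$y = 976$ ($y = 993 - 17 = 976$)
$T - y = 790 - 976 = -186$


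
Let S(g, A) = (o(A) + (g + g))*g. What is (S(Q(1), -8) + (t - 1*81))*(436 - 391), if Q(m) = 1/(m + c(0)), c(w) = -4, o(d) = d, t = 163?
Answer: 3820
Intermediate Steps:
Q(m) = 1/(-4 + m) (Q(m) = 1/(m - 4) = 1/(-4 + m))
S(g, A) = g*(A + 2*g) (S(g, A) = (A + (g + g))*g = (A + 2*g)*g = g*(A + 2*g))
(S(Q(1), -8) + (t - 1*81))*(436 - 391) = ((-8 + 2/(-4 + 1))/(-4 + 1) + (163 - 1*81))*(436 - 391) = ((-8 + 2/(-3))/(-3) + (163 - 81))*45 = (-(-8 + 2*(-⅓))/3 + 82)*45 = (-(-8 - ⅔)/3 + 82)*45 = (-⅓*(-26/3) + 82)*45 = (26/9 + 82)*45 = (764/9)*45 = 3820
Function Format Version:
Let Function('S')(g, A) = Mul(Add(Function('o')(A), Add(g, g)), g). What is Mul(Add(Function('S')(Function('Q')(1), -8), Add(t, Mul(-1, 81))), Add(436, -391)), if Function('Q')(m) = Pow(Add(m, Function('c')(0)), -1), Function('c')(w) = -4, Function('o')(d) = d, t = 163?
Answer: 3820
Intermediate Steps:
Function('Q')(m) = Pow(Add(-4, m), -1) (Function('Q')(m) = Pow(Add(m, -4), -1) = Pow(Add(-4, m), -1))
Function('S')(g, A) = Mul(g, Add(A, Mul(2, g))) (Function('S')(g, A) = Mul(Add(A, Add(g, g)), g) = Mul(Add(A, Mul(2, g)), g) = Mul(g, Add(A, Mul(2, g))))
Mul(Add(Function('S')(Function('Q')(1), -8), Add(t, Mul(-1, 81))), Add(436, -391)) = Mul(Add(Mul(Pow(Add(-4, 1), -1), Add(-8, Mul(2, Pow(Add(-4, 1), -1)))), Add(163, Mul(-1, 81))), Add(436, -391)) = Mul(Add(Mul(Pow(-3, -1), Add(-8, Mul(2, Pow(-3, -1)))), Add(163, -81)), 45) = Mul(Add(Mul(Rational(-1, 3), Add(-8, Mul(2, Rational(-1, 3)))), 82), 45) = Mul(Add(Mul(Rational(-1, 3), Add(-8, Rational(-2, 3))), 82), 45) = Mul(Add(Mul(Rational(-1, 3), Rational(-26, 3)), 82), 45) = Mul(Add(Rational(26, 9), 82), 45) = Mul(Rational(764, 9), 45) = 3820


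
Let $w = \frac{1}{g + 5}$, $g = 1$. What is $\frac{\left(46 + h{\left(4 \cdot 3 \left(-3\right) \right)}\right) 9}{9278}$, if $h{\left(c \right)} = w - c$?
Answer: $\frac{1479}{18556} \approx 0.079705$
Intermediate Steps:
$w = \frac{1}{6}$ ($w = \frac{1}{1 + 5} = \frac{1}{6} \approx 0.16667$)
$h{\left(c \right)} = \frac{1}{6} - c$
$\frac{\left(46 + h{\left(4 \cdot 3 \left(-3\right) \right)}\right) 9}{9278} = \frac{\left(46 - \left(- \frac{1}{6} + 4 \cdot 3 \left(-3\right)\right)\right) 9}{9278} = \left(46 - \left(- \frac{1}{6} + 12 \left(-3\right)\right)\right) 9 \cdot \frac{1}{9278} = \left(46 + \left(\frac{1}{6} - -36\right)\right) 9 \cdot \frac{1}{9278} = \left(46 + \left(\frac{1}{6} + 36\right)\right) 9 \cdot \frac{1}{9278} = \left(46 + \frac{217}{6}\right) 9 \cdot \frac{1}{9278} = \frac{493}{6} \cdot 9 \cdot \frac{1}{9278} = \frac{1479}{2} \cdot \frac{1}{9278} = \frac{1479}{18556}$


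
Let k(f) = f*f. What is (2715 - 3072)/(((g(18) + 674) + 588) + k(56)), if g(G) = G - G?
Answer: -119/1466 ≈ -0.081173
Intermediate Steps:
k(f) = f²
g(G) = 0
(2715 - 3072)/(((g(18) + 674) + 588) + k(56)) = (2715 - 3072)/(((0 + 674) + 588) + 56²) = -357/((674 + 588) + 3136) = -357/(1262 + 3136) = -357/4398 = -357*1/4398 = -119/1466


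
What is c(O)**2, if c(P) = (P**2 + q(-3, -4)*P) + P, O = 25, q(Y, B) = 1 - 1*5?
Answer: 302500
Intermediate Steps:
q(Y, B) = -4 (q(Y, B) = 1 - 5 = -4)
c(P) = P**2 - 3*P (c(P) = (P**2 - 4*P) + P = P**2 - 3*P)
c(O)**2 = (25*(-3 + 25))**2 = (25*22)**2 = 550**2 = 302500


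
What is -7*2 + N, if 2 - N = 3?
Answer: -15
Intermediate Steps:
N = -1 (N = 2 - 1*3 = 2 - 3 = -1)
-7*2 + N = -7*2 - 1 = -14 - 1 = -15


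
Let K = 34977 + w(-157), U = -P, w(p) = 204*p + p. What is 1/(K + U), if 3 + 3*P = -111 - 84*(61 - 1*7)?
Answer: 1/4342 ≈ 0.00023031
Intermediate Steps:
P = -1550 (P = -1 + (-111 - 84*(61 - 1*7))/3 = -1 + (-111 - 84*(61 - 7))/3 = -1 + (-111 - 84*54)/3 = -1 + (-111 - 4536)/3 = -1 + (⅓)*(-4647) = -1 - 1549 = -1550)
w(p) = 205*p
U = 1550 (U = -1*(-1550) = 1550)
K = 2792 (K = 34977 + 205*(-157) = 34977 - 32185 = 2792)
1/(K + U) = 1/(2792 + 1550) = 1/4342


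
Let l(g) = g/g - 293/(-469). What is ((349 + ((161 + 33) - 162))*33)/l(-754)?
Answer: 15477/2 ≈ 7738.5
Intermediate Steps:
l(g) = 762/469 (l(g) = 1 - 293*(-1/469) = 1 + 293/469 = 762/469)
((349 + ((161 + 33) - 162))*33)/l(-754) = ((349 + ((161 + 33) - 162))*33)/(762/469) = ((349 + (194 - 162))*33)*(469/762) = ((349 + 32)*33)*(469/762) = (381*33)*(469/762) = 12573*(469/762) = 15477/2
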